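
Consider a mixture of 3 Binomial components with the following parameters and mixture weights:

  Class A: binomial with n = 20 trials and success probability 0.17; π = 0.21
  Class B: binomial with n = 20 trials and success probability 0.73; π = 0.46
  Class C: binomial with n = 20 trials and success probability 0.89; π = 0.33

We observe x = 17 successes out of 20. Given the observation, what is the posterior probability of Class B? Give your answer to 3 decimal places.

The responsibility of component k is w_k f_k(x) divided by Σ_j w_j f_j(x).
Component likelihoods at x = 17 successes out of 20:
  f_A = C(20,17)·0.17^17·0.83^3 = 1140·8.2724e-14·0.571787 = 5.39226e-11
  f_B = C(20,17)·0.73^17·0.27^3 = 1140·0.00474776·0.019683 = 0.106533
  f_C = C(20,17)·0.89^17·0.11^3 = 1140·0.137921·0.001331 = 0.209273
Multiply by the mixture weights:
  w_A·f_A = 0.21 × 5.39226e-11 = 1.13237e-11
  w_B·f_B = 0.46 × 0.106533 = 0.0490052
  w_C·f_C = 0.33 × 0.209273 = 0.0690601
Marginal: 1.13237e-11 + 0.0490052 + 0.0690601 = 0.118065
P(Class B | the observation) = 0.0490052 / 0.118065 ≈ 0.415

0.415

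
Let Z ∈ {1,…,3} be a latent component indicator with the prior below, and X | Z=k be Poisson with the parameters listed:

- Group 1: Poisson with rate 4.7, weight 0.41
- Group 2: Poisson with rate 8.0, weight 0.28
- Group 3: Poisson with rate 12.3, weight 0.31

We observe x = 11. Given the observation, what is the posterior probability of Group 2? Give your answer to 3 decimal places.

P(component k | x) = π_k·f_k(x) / marginal(x), where marginal(x) = Σ_j π_j·f_j(x).
Component likelihoods at x = 11:
  L_1 = 0.00563296
  L_2 = 0.0721902
  L_3 = 0.111168
Weight by the priors:
  π_1·L_1 = 0.41 × 0.00563296 = 0.00230951
  π_2·L_2 = 0.28 × 0.0721902 = 0.0202133
  π_3·L_3 = 0.31 × 0.111168 = 0.034462
Evidence: 0.00230951 + 0.0202133 + 0.034462 = 0.0569847
P(Group 2 | the observation) = 0.0202133 / 0.0569847 ≈ 0.355

0.355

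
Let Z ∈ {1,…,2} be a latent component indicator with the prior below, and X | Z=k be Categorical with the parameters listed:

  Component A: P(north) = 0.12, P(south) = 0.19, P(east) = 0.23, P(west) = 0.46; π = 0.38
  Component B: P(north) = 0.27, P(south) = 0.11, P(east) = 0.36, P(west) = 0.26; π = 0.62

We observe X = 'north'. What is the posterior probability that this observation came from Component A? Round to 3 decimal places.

By Bayes' theorem, P(k | x) = P(Z=k) f_k(x) / Σ_j P(Z=j) f_j(x).
Evaluate each component's likelihood at the observed value:
  L_A = 0.12
  L_B = 0.27
Weight by the priors:
  P(Z=A)·L_A = 0.38 × 0.12 = 0.0456
  P(Z=B)·L_B = 0.62 × 0.27 = 0.1674
Marginal: 0.0456 + 0.1674 = 0.213
P(Component A | data) = 0.0456 / 0.213 ≈ 0.214

0.214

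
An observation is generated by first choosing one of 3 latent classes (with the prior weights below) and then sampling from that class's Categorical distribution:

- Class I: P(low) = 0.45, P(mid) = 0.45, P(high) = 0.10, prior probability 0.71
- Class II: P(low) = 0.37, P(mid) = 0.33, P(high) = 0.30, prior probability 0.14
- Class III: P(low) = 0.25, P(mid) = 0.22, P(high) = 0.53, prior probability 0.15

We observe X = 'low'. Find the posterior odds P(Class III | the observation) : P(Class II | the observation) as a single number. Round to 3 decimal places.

Posterior odds = (π_i f_i(x)) / (π_j f_j(x)); the normalising sum cancels.
Component likelihoods at x = 'low':
  L_I = P(low | comp) = 0.45
  L_II = P(low | comp) = 0.37
  L_III = P(low | comp) = 0.25
0.0375 / 0.0518 ≈ 0.724

0.724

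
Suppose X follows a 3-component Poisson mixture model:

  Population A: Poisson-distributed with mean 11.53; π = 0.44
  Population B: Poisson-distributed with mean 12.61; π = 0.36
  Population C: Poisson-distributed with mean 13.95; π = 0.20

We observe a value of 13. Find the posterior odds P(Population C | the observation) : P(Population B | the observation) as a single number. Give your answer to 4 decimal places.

Since P(k|x) ∝ w_k f_k(x), the posterior odds are w_i f_i(x) / (w_j f_j(x)).
Evaluate each component's likelihood at the observed value:
  L_A = e^(−11.53)·11.53^13/13! = 0.100481
  L_B = e^(−12.61)·12.61^13/13! = 0.109285
  L_C = e^(−13.95)·13.95^13/13! = 0.10636
Posterior odds = (w_C·L_C) / (w_B·L_B) = (0.20·0.10636) / (0.36·0.109285) = 0.0212719 / 0.0393428 ≈ 0.5407

0.5407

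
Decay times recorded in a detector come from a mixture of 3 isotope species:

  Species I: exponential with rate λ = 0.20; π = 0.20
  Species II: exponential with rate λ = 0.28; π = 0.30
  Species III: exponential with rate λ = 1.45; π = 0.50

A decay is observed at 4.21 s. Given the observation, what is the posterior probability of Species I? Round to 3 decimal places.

0.386

P(component k | x) = π_k·f_k(x) / marginal(x), where marginal(x) = Σ_j π_j·f_j(x).
Component likelihoods at x = 4.21 s:
  L_I = 0.0861696
  L_II = 0.0861414
  L_III = 0.00323756
Multiply by the mixture weights:
  π_I·L_I = 0.20 × 0.0861696 = 0.0172339
  π_II·L_II = 0.30 × 0.0861414 = 0.0258424
  π_III·L_III = 0.50 × 0.00323756 = 0.00161878
Normaliser: 0.0172339 + 0.0258424 + 0.00161878 = 0.0446951
So the posterior for Species I is 0.0172339 / 0.0446951 ≈ 0.386.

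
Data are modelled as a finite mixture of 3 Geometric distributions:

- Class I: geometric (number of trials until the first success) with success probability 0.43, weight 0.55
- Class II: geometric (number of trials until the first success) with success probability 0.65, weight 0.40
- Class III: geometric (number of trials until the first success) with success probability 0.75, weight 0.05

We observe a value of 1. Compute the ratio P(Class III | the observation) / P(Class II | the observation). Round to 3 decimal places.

Posterior odds = (π_i f_i(x)) / (π_j f_j(x)); the normalising sum cancels.
Geometric probabilities:
  f_I = 0.43·(1−0.43)^0 = 0.43·1 = 0.43
  f_II = 0.65·(1−0.65)^0 = 0.65·1 = 0.65
  f_III = 0.75·(1−0.75)^0 = 0.75·1 = 0.75
Odds = (0.05/0.40) × (0.75/0.65) = 0.125 × 1.15385 ≈ 0.144

0.144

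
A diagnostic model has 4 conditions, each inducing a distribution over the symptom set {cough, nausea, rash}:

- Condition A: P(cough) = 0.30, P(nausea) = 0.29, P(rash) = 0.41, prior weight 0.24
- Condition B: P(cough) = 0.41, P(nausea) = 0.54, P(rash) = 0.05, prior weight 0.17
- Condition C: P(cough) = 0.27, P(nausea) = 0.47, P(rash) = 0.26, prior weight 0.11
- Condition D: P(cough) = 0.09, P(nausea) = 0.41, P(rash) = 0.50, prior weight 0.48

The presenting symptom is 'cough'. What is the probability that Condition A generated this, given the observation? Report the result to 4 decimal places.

0.3355

P(component k | x) = π_k·f_k(x) / marginal(x), where marginal(x) = Σ_j π_j·f_j(x).
Component likelihoods at x = 'cough':
  f_A = P(cough | comp) = 0.30
  f_B = P(cough | comp) = 0.41
  f_C = P(cough | comp) = 0.27
  f_D = P(cough | comp) = 0.09
Prior × likelihood for each component:
  π_A·f_A = 0.24 × 0.3 = 0.072
  π_B·f_B = 0.17 × 0.41 = 0.0697
  π_C·f_C = 0.11 × 0.27 = 0.0297
  π_D·f_D = 0.48 × 0.09 = 0.0432
Evidence: 0.072 + 0.0697 + 0.0297 + 0.0432 = 0.2146
Responsibility of Condition A: 0.072 / 0.2146 ≈ 0.3355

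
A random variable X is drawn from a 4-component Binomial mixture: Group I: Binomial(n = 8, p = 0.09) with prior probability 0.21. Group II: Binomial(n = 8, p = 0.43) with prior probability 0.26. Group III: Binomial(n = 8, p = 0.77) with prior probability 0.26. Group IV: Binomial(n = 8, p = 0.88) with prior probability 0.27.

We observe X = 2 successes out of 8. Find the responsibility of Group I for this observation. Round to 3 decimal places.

The responsibility of component k is w_k f_k(x) divided by Σ_j w_j f_j(x).
Component likelihoods at x = 2 successes out of 8:
  p_I = C(8,2)·0.09^2·0.91^6 = 28·0.0081·0.567869 = 0.128793
  p_II = C(8,2)·0.43^2·0.57^6 = 28·0.1849·0.0342964 = 0.17756
  p_III = C(8,2)·0.77^2·0.23^6 = 28·0.5929·0.000148036 = 0.00245757
  p_IV = C(8,2)·0.88^2·0.12^6 = 28·0.7744·2.98598e-06 = 6.47457e-05
Multiply by the mixture weights:
  w_I·p_I = 0.21 × 0.128793 = 0.0270465
  w_II·p_II = 0.26 × 0.17756 = 0.0461655
  w_III·p_III = 0.26 × 0.00245757 = 0.000638969
  w_IV·p_IV = 0.27 × 6.47457e-05 = 1.74813e-05
Sum: 0.0270465 + 0.0461655 + 0.000638969 + 1.74813e-05 = 0.0738684
So the posterior for Group I is 0.0270465 / 0.0738684 ≈ 0.366.

0.366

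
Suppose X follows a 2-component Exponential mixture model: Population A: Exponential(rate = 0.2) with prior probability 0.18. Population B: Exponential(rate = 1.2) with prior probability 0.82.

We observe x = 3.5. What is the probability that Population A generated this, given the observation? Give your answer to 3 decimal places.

By Bayes' theorem, P(k | x) = π_k f_k(x) / Σ_j π_j f_j(x).
Component likelihoods at x = 3.5:
  f_A = 0.0993171
  f_B = 0.0179947
Weight by the priors:
  π_A·f_A = 0.18 × 0.0993171 = 0.0178771
  π_B·f_B = 0.82 × 0.0179947 = 0.0147556
Marginal: 0.0178771 + 0.0147556 = 0.0326327
Responsibility of Population A: 0.0178771 / 0.0326327 ≈ 0.548

0.548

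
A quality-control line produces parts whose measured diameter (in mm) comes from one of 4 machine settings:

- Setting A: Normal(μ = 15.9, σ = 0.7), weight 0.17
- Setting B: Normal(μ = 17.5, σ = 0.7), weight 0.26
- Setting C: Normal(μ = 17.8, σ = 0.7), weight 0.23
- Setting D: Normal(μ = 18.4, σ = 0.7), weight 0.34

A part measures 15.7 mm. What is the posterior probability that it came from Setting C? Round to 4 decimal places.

0.0146

By Bayes' theorem, P(k | x) = π_k f_k(x) / Σ_j π_j f_j(x).
Normal densities:
  f_A = (1/(0.7·√(2π)))·exp(−(15.7−15.9)²/(2·0.7²)) = 0.569918·exp(-0.04082) = 0.547124
  f_B = (1/(0.7·√(2π)))·exp(−(15.7−17.5)²/(2·0.7²)) = 0.569918·exp(-3.30612) = 0.0208921
  f_C = (1/(0.7·√(2π)))·exp(−(15.7−17.8)²/(2·0.7²)) = 0.569918·exp(-4.50000) = 0.00633121
  f_D = (1/(0.7·√(2π)))·exp(−(15.7−18.4)²/(2·0.7²)) = 0.569918·exp(-7.43878) = 0.000335114
Weight by the priors:
  π_A·f_A = 0.17 × 0.547124 = 0.0930111
  π_B·f_B = 0.26 × 0.0208921 = 0.00543194
  π_C·f_C = 0.23 × 0.00633121 = 0.00145618
  π_D·f_D = 0.34 × 0.000335114 = 0.000113939
Normaliser: 0.0930111 + 0.00543194 + 0.00145618 + 0.000113939 = 0.100013
So the posterior for Setting C is 0.00145618 / 0.100013 ≈ 0.0146.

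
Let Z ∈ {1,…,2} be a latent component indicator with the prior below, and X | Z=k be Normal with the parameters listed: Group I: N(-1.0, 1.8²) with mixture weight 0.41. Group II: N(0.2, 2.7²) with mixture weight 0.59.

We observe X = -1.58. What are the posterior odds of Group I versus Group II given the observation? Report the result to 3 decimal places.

1.230

Only the two components matter; the odds are (w_i f_i(x)) / (w_j f_j(x)).
Normal densities:
  L_I = (1/(1.8·√(2π)))·exp(−(-1.58−-1.0)²/(2·1.8²)) = 0.221635·exp(-0.05191) = 0.210422
  L_II = (1/(2.7·√(2π)))·exp(−(-1.58−0.2)²/(2·2.7²)) = 0.147756·exp(-0.21731) = 0.118897
Posterior odds = (w_I·L_I) / (w_II·L_II) = (0.41·0.210422) / (0.59·0.118897) = 0.0862731 / 0.070149 ≈ 1.230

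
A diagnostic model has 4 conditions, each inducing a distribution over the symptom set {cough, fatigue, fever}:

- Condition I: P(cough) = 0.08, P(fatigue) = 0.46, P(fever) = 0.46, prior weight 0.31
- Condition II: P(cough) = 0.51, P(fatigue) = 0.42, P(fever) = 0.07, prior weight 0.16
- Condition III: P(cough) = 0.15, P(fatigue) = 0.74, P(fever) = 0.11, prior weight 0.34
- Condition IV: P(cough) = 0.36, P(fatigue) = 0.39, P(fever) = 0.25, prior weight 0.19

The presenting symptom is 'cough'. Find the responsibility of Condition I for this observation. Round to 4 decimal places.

Apply Bayes' rule: the posterior for each component is proportional to its prior times its likelihood at x.
Categorical probabilities:
  p_I = P(cough | comp) = 0.08
  p_II = P(cough | comp) = 0.51
  p_III = P(cough | comp) = 0.15
  p_IV = P(cough | comp) = 0.36
Multiply by the mixture weights:
  π_I·p_I = 0.31 × 0.08 = 0.0248
  π_II·p_II = 0.16 × 0.51 = 0.0816
  π_III·p_III = 0.34 × 0.15 = 0.051
  π_IV·p_IV = 0.19 × 0.36 = 0.0684
Sum: 0.0248 + 0.0816 + 0.051 + 0.0684 = 0.2258
P(Condition I | data) = 0.0248 / 0.2258 ≈ 0.1098

0.1098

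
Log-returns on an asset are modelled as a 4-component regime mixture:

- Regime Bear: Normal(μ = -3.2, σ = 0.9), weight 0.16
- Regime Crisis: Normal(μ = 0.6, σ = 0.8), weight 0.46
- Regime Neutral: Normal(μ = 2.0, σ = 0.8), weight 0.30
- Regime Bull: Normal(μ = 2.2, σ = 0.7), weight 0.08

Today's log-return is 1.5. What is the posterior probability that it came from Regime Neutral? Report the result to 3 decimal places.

P(component k | x) = P(Z=k)·f_k(x) / marginal(x), where marginal(x) = Σ_j P(Z=j)·f_j(x).
Evaluate each component's likelihood at the observed value:
  f_Bear = 5.30535e-07
  f_Crisis = 0.264846
  f_Neutral = 0.410201
  f_Bull = 0.345672
Unnormalised posteriors:
  P(Z=Bear)·f_Bear = 0.16 × 5.30535e-07 = 8.48856e-08
  P(Z=Crisis)·f_Crisis = 0.46 × 0.264846 = 0.121829
  P(Z=Neutral)·f_Neutral = 0.30 × 0.410201 = 0.12306
  P(Z=Bull)·f_Bull = 0.08 × 0.345672 = 0.0276538
Normaliser: 8.48856e-08 + 0.121829 + 0.12306 + 0.0276538 = 0.272543
P(Regime Neutral | the observation) ≈ 0.452

0.452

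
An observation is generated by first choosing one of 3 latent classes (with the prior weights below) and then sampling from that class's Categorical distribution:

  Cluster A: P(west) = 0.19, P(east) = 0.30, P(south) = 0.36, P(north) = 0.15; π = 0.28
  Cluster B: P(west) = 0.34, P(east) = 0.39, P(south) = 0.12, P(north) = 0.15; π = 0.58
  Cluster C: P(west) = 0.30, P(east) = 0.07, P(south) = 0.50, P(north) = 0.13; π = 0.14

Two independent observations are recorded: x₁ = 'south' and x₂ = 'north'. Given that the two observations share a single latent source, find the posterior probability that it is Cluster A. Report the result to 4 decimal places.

0.4362

Apply Bayes' rule: the posterior for each component is proportional to its prior times its likelihood at x.
Since both observations come from the same component, the likelihood for component k is f_k(x₁)·f_k(x₂).
  L_A = [P(south | comp) = 0.36] × [0.15] = 0.054
  L_B = [P(south | comp) = 0.12] × [0.15] = 0.018
  L_C = [P(south | comp) = 0.50] × [0.13] = 0.065
Multiply by the mixture weights:
  π_A·L_A = 0.28 × 0.054 = 0.01512
  π_B·L_B = 0.58 × 0.018 = 0.01044
  π_C·L_C = 0.14 × 0.065 = 0.0091
Normaliser: 0.01512 + 0.01044 + 0.0091 = 0.03466
So the posterior for Cluster A is 0.01512 / 0.03466 ≈ 0.4362.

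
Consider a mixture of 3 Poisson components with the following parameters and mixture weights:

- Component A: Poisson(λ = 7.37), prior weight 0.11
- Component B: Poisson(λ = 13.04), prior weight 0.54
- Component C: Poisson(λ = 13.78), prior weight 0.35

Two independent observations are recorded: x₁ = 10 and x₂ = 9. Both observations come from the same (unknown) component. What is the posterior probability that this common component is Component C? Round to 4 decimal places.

0.2397

By Bayes' theorem, P(k | x) = π_k f_k(x) / Σ_j π_j f_j(x).
Since both observations come from the same component, the likelihood for component k is f_k(x₁)·f_k(x₂).
  L_A = [0.0820657] × [0.111351] = 0.00913809
  L_B = [0.0850771] × [0.0652432] = 0.0055507
  L_C = [0.0704938] × [0.0511566] = 0.00360623
Multiply by the mixture weights:
  π_A·L_A = 0.11 × 0.00913809 = 0.00100519
  π_B·L_B = 0.54 × 0.0055507 = 0.00299738
  π_C·L_C = 0.35 × 0.00360623 = 0.00126218
Evidence: 0.00100519 + 0.00299738 + 0.00126218 = 0.00526475
P(Component C | x) ≈ 0.2397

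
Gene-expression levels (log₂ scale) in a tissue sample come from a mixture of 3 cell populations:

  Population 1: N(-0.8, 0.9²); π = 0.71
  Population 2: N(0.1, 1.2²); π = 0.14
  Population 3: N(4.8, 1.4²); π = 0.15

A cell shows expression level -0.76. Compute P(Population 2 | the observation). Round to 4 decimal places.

0.1027

Apply Bayes' rule: the posterior for each component is proportional to its prior times its likelihood at x.
Evaluate each component's likelihood at the observed value:
  f_1 = (1/(0.9·√(2π)))·exp(−(-0.76−-0.8)²/(2·0.9²)) = 0.443269·exp(-0.00099) = 0.442832
  f_2 = (1/(1.2·√(2π)))·exp(−(-0.76−0.1)²/(2·1.2²)) = 0.332452·exp(-0.25681) = 0.257158
  f_3 = (1/(1.4·√(2π)))·exp(−(-0.76−4.8)²/(2·1.4²)) = 0.284959·exp(-7.88612) = 0.000107123
Unnormalised posteriors:
  π_1·f_1 = 0.71 × 0.442832 = 0.31441
  π_2·f_2 = 0.14 × 0.257158 = 0.0360021
  π_3·f_3 = 0.15 × 0.000107123 = 1.60684e-05
Denominator: 0.31441 + 0.0360021 + 1.60684e-05 = 0.350429
So the posterior for Population 2 is 0.0360021 / 0.350429 ≈ 0.1027.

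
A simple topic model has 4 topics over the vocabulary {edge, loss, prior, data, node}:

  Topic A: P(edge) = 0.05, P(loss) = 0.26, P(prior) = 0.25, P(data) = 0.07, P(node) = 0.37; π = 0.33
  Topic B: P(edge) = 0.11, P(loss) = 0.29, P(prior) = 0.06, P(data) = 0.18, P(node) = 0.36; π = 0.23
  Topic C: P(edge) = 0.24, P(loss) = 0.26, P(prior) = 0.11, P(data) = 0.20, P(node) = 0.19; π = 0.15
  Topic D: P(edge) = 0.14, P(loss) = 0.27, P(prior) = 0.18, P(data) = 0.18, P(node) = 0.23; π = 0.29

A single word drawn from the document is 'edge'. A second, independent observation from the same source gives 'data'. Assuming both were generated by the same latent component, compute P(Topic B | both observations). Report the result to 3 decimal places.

0.225

Apply Bayes' rule: the posterior for each component is proportional to its prior times its likelihood at x.
Since both observations come from the same component, the likelihood for component k is f_k(x₁)·f_k(x₂).
  L_A = [0.05] × [0.07] = 0.0035
  L_B = [0.11] × [0.18] = 0.0198
  L_C = [0.24] × [0.2] = 0.048
  L_D = [0.14] × [0.18] = 0.0252
Unnormalised posteriors:
  w_A·L_A = 0.33 × 0.0035 = 0.001155
  w_B·L_B = 0.23 × 0.0198 = 0.004554
  w_C·L_C = 0.15 × 0.048 = 0.0072
  w_D·L_D = 0.29 × 0.0252 = 0.007308
Normaliser: 0.001155 + 0.004554 + 0.0072 + 0.007308 = 0.020217
Responsibility of Topic B: 0.004554 / 0.020217 ≈ 0.225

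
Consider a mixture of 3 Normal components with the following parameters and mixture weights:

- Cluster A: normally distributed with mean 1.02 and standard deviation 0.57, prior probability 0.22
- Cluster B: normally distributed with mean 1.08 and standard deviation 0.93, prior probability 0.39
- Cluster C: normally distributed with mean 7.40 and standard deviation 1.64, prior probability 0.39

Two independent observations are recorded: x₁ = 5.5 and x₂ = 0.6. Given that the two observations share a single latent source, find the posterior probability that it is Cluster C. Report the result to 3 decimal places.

0.736

The responsibility of component k is P(Z=k) f_k(x) divided by Σ_j P(Z=j) f_j(x).
Since both observations come from the same component, the likelihood for component k is f_k(x₁)·f_k(x₂).
  p_A = [(1/(0.57·√(2π)))·exp(−(5.5−1.02)²/(2·0.57²)) = 0.699899·exp(-30.88704) = 2.69751e-14] × [0.533505] = 1.43913e-14
  p_B = [(1/(0.93·√(2π)))·exp(−(5.5−1.08)²/(2·0.93²)) = 0.428970·exp(-11.29402) = 5.33944e-06] × [0.375475] = 2.00483e-06
  p_C = [(1/(1.64·√(2π)))·exp(−(5.5−7.40)²/(2·1.64²)) = 0.243257·exp(-0.67110) = 0.12434] × [4.49613e-05] = 5.59047e-06
Unnormalised posteriors:
  P(Z=A)·p_A = 0.22 × 1.43913e-14 = 3.1661e-15
  P(Z=B)·p_B = 0.39 × 2.00483e-06 = 7.81883e-07
  P(Z=C)·p_C = 0.39 × 5.59047e-06 = 2.18028e-06
Sum: 3.1661e-15 + 7.81883e-07 + 2.18028e-06 = 2.96217e-06
So the posterior for Cluster C is 2.18028e-06 / 2.96217e-06 ≈ 0.736.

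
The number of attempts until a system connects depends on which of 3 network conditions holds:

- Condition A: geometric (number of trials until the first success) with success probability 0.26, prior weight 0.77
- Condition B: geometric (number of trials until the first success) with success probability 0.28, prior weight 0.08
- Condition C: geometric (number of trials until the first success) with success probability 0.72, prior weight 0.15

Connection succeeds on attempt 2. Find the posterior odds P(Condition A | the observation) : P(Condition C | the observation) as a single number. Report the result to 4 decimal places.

The posterior odds equal the prior odds times the likelihood ratio: (w_i/w_j)·(f_i(x)/f_j(x)).
Evaluate each component's likelihood at the observed value:
  L_A = 0.1924
  L_B = 0.2016
  L_C = 0.2016
Odds = (0.77/0.15) × (0.1924/0.2016) = 5.13333 × 0.954365 ≈ 4.8991

4.8991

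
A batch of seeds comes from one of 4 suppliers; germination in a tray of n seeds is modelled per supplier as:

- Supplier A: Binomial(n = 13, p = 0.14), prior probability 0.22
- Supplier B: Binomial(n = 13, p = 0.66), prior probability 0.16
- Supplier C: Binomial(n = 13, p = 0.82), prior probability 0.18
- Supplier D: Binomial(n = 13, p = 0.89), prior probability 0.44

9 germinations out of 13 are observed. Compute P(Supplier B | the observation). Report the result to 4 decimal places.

0.4836

The responsibility of component k is π_k f_k(x) divided by Σ_j π_j f_j(x).
Component likelihoods at x = 9 germinations out of 13:
  f_A = 8.08076e-06
  f_B = 0.227048
  f_C = 0.125812
  f_D = 0.0366764
Multiply by the mixture weights:
  π_A·f_A = 0.22 × 8.08076e-06 = 1.77777e-06
  π_B·f_B = 0.16 × 0.227048 = 0.0363276
  π_C·f_C = 0.18 × 0.125812 = 0.0226461
  π_D·f_D = 0.44 × 0.0366764 = 0.0161376
Denominator: 1.77777e-06 + 0.0363276 + 0.0226461 + 0.0161376 = 0.0751131
So the posterior for Supplier B is 0.0363276 / 0.0751131 ≈ 0.4836.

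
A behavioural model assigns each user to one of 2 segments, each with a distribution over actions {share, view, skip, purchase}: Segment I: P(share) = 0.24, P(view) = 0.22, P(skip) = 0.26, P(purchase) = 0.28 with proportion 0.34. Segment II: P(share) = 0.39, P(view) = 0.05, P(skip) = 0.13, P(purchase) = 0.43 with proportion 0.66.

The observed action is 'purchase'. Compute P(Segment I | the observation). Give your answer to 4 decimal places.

Apply Bayes' rule: the posterior for each component is proportional to its prior times its likelihood at x.
Evaluate each component's likelihood at the observed value:
  f_I = P(purchase | comp) = 0.28
  f_II = P(purchase | comp) = 0.43
Weight by the priors:
  π_I·f_I = 0.34 × 0.28 = 0.0952
  π_II·f_II = 0.66 × 0.43 = 0.2838
Normaliser: 0.0952 + 0.2838 = 0.379
So the posterior for Segment I is 0.0952 / 0.379 ≈ 0.2512.

0.2512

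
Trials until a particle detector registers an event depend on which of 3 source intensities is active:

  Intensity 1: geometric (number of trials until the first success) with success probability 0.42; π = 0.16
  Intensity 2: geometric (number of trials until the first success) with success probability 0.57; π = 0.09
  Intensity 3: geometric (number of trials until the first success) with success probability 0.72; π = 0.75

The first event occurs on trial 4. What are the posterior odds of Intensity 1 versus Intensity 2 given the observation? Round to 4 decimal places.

The posterior odds equal the prior odds times the likelihood ratio: (P(Z=i)/P(Z=j))·(f_i(x)/f_j(x)).
Geometric probabilities:
  p_1 = 0.42·(1−0.42)^3 = 0.42·0.195112 = 0.081947
  p_2 = 0.57·(1−0.57)^3 = 0.57·0.079507 = 0.045319
  p_3 = 0.72·(1−0.72)^3 = 0.72·0.021952 = 0.0158054
Posterior odds = (P(Z=1)·p_1) / (P(Z=2)·p_2) = (0.16·0.081947) / (0.09·0.045319) = 0.0131115 / 0.00407871 ≈ 3.2146

3.2146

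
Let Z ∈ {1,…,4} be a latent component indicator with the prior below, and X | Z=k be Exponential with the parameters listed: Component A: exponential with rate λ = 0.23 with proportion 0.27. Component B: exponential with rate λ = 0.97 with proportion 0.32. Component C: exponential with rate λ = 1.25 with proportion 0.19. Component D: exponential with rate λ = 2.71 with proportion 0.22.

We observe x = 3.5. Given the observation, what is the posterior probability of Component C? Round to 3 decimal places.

The responsibility of component k is π_k f_k(x) divided by Σ_j π_j f_j(x).
Evaluate each component's likelihood at the observed value:
  f_A = 0.23·e^(−0.23·3.5) = 0.23·e^(−0.8050) = 0.10283
  f_B = 0.97·e^(−0.97·3.5) = 0.97·e^(−3.3950) = 0.0325343
  f_C = 1.25·e^(−1.25·3.5) = 1.25·e^(−4.3750) = 0.0157352
  f_D = 2.71·e^(−2.71·3.5) = 2.71·e^(−9.4850) = 0.000205914
Weight by the priors:
  π_A·f_A = 0.27 × 0.10283 = 0.0277642
  π_B·f_B = 0.32 × 0.0325343 = 0.010411
  π_C·f_C = 0.19 × 0.0157352 = 0.00298968
  π_D·f_D = 0.22 × 0.000205914 = 4.53011e-05
Denominator: 0.0277642 + 0.010411 + 0.00298968 + 4.53011e-05 = 0.0412101
Responsibility of Component C: 0.00298968 / 0.0412101 ≈ 0.073

0.073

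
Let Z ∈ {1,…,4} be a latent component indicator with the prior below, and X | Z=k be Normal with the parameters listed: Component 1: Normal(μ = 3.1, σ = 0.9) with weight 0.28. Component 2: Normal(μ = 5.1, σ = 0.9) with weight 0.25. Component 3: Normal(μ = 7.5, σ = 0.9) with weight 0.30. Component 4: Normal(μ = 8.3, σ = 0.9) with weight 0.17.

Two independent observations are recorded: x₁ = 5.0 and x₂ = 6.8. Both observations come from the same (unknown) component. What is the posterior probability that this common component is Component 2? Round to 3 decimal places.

Posterior ∝ prior × likelihood, so P(k | x) ∝ w_k f_k(x); normalise over all components.
Since both observations come from the same component, the likelihood for component k is f_k(x₁)·f_k(x₂).
  f_1 = [(1/(0.9·√(2π)))·exp(−(5.0−3.1)²/(2·0.9²)) = 0.443269·exp(-2.22840) = 0.0477406] × [9.4757e-05] = 4.52375e-06
  f_2 = [(1/(0.9·√(2π)))·exp(−(5.0−5.1)²/(2·0.9²)) = 0.443269·exp(-0.00617) = 0.440541] × [0.0744574] = 0.0328016
  f_3 = [(1/(0.9·√(2π)))·exp(−(5.0−7.5)²/(2·0.9²)) = 0.443269·exp(-3.85802) = 0.00935726] × [0.327572] = 0.00306518
  f_4 = [(1/(0.9·√(2π)))·exp(−(5.0−8.3)²/(2·0.9²)) = 0.443269·exp(-6.72222) = 0.000533634] × [0.11053] = 5.89827e-05
Weight by the priors:
  w_1·f_1 = 0.28 × 4.52375e-06 = 1.26665e-06
  w_2·f_2 = 0.25 × 0.0328016 = 0.00820039
  w_3·f_3 = 0.30 × 0.00306518 = 0.000919553
  w_4·f_4 = 0.17 × 5.89827e-05 = 1.00271e-05
Sum: 1.26665e-06 + 0.00820039 + 0.000919553 + 1.00271e-05 = 0.00913123
So the posterior for Component 2 is 0.00820039 / 0.00913123 ≈ 0.898.

0.898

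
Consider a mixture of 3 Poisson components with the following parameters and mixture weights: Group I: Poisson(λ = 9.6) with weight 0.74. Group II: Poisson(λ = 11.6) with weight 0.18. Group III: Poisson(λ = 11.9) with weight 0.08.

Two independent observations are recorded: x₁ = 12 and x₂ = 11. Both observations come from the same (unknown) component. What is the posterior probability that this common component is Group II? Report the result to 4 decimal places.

0.2310

By Bayes' theorem, P(k | x) = w_k f_k(x) / Σ_j w_j f_j(x).
Since both observations come from the same component, the likelihood for component k is f_k(x₁)·f_k(x₂).
  p_I = [0.0866345] × [0.108293] = 0.00938192
  p_II = [0.113591] × [0.117508] = 0.0133478
  p_III = [0.11432] × [0.115281] = 0.0131789
Prior × likelihood for each component:
  w_I·p_I = 0.74 × 0.00938192 = 0.00694262
  w_II·p_II = 0.18 × 0.0133478 = 0.0024026
  w_III·p_III = 0.08 × 0.0131789 = 0.00105431
Sum: 0.00694262 + 0.0024026 + 0.00105431 = 0.0103995
Responsibility of Group II: 0.0024026 / 0.0103995 ≈ 0.2310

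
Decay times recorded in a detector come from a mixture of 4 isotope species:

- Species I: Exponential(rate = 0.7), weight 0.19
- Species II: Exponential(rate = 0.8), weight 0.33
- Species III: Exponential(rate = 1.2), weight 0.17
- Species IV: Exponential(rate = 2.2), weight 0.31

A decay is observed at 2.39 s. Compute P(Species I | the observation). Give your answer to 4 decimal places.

By Bayes' theorem, P(k | x) = π_k f_k(x) / Σ_j π_j f_j(x).
Exponential densities:
  f_I = 0.131378
  f_II = 0.118228
  f_III = 0.0681749
  f_IV = 0.0114526
Prior × likelihood for each component:
  π_I·f_I = 0.19 × 0.131378 = 0.0249619
  π_II·f_II = 0.33 × 0.118228 = 0.0390151
  π_III·f_III = 0.17 × 0.0681749 = 0.0115897
  π_IV·f_IV = 0.31 × 0.0114526 = 0.00355029
Marginal: 0.0249619 + 0.0390151 + 0.0115897 + 0.00355029 = 0.079117
Responsibility of Species I: 0.0249619 / 0.079117 ≈ 0.3155

0.3155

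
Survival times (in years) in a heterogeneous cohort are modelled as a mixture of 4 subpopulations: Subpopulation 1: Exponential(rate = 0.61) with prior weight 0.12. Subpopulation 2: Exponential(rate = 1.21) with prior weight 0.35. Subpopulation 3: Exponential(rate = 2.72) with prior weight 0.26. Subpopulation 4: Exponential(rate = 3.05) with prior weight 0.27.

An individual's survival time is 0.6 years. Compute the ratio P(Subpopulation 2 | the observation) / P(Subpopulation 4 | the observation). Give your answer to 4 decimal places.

Since P(k|x) ∝ w_k f_k(x), the posterior odds are w_i f_i(x) / (w_j f_j(x)).
Evaluate each component's likelihood at the observed value:
  L_1 = 0.423037
  L_2 = 0.585447
  L_3 = 0.531864
  L_4 = 0.489261
Odds = (0.35/0.27) × (0.585447/0.489261) = 1.2963 × 1.19659 ≈ 1.5511

1.5511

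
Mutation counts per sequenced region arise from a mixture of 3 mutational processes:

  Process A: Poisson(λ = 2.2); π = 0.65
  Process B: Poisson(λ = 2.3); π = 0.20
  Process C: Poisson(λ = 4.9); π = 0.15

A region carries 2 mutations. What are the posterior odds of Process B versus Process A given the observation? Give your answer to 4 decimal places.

Since P(k|x) ∝ π_k f_k(x), the posterior odds are π_i f_i(x) / (π_j f_j(x)).
Poisson probabilities:
  f_A = e^(−2.2)·2.2^2/2! = 0.268144
  f_B = e^(−2.3)·2.3^2/2! = 0.265185
  f_C = e^(−4.9)·4.9^2/2! = 0.0893962
Posterior odds = (π_B·f_B) / (π_A·f_A) = (0.20·0.265185) / (0.65·0.268144) = 0.0530369 / 0.174293 ≈ 0.3043

0.3043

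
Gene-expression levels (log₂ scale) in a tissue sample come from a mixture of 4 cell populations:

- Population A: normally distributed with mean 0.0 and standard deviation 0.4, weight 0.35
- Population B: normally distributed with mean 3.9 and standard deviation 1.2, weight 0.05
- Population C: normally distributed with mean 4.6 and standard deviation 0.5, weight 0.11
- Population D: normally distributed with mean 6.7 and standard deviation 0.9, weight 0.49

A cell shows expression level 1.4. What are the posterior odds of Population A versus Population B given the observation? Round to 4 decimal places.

The posterior odds equal the prior odds times the likelihood ratio: (π_i/π_j)·(f_i(x)/f_j(x)).
Evaluate each component's likelihood at the observed value:
  f_A = (1/(0.4·√(2π)))·exp(−(1.4−0.0)²/(2·0.4²)) = 0.997356·exp(-6.12500) = 0.00218171
  f_B = (1/(1.2·√(2π)))·exp(−(1.4−3.9)²/(2·1.2²)) = 0.332452·exp(-2.17014) = 0.0379533
  f_C = (1/(0.5·√(2π)))·exp(−(1.4−4.6)²/(2·0.5²)) = 0.797885·exp(-20.48000) = 1.01763e-09
  f_D = (1/(0.9·√(2π)))·exp(−(1.4−6.7)²/(2·0.9²)) = 0.443269·exp(-17.33951) = 1.30682e-08
Odds = (0.35/0.05) × (0.00218171/0.0379533) = 7 × 0.057484 ≈ 0.4024

0.4024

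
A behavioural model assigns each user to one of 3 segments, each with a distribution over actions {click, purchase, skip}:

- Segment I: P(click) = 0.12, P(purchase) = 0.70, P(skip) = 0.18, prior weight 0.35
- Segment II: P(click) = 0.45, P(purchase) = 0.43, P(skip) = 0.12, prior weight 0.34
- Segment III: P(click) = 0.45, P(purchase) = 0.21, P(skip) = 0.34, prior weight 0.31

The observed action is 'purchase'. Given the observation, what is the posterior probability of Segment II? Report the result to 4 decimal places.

The responsibility of component k is P(Z=k) f_k(x) divided by Σ_j P(Z=j) f_j(x).
Component likelihoods at x = 'purchase':
  L_I = 0.7
  L_II = 0.43
  L_III = 0.21
Prior × likelihood for each component:
  P(Z=I)·L_I = 0.35 × 0.7 = 0.245
  P(Z=II)·L_II = 0.34 × 0.43 = 0.1462
  P(Z=III)·L_III = 0.31 × 0.21 = 0.0651
Normaliser: 0.245 + 0.1462 + 0.0651 = 0.4563
Responsibility of Segment II: 0.1462 / 0.4563 ≈ 0.3204

0.3204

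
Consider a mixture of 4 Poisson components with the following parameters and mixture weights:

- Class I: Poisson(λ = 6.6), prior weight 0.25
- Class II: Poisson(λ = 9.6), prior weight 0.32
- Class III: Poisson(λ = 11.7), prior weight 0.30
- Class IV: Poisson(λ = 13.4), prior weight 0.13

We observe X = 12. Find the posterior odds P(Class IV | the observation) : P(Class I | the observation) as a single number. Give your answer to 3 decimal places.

2.841

Since P(k|x) ∝ w_k f_k(x), the posterior odds are w_i f_i(x) / (w_j f_j(x)).
Poisson probabilities:
  f_I = e^(−6.6)·6.6^12/12! = 0.019402
  f_II = e^(−9.6)·9.6^12/12! = 0.0866345
  f_III = e^(−11.7)·11.7^12/12! = 0.113933
  f_IV = e^(−13.4)·13.4^12/12! = 0.106017
Posterior odds = (w_IV·f_IV) / (w_I·f_I) = (0.13·0.106017) / (0.25·0.019402) = 0.0137822 / 0.0048505 ≈ 2.841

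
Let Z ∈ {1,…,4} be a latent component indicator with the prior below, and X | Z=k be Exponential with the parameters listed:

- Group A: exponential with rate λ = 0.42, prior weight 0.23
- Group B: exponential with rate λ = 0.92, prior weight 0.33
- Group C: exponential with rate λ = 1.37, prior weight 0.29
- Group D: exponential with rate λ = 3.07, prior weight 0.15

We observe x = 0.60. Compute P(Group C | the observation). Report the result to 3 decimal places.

P(component k | x) = P(Z=k)·f_k(x) / marginal(x), where marginal(x) = Σ_j P(Z=j)·f_j(x).
Component likelihoods at x = 0.60:
  p_A = 0.42·e^(−0.42·0.60) = 0.42·e^(−0.2520) = 0.326443
  p_B = 0.92·e^(−0.92·0.60) = 0.92·e^(−0.5520) = 0.529733
  p_C = 1.37·e^(−1.37·0.60) = 1.37·e^(−0.8220) = 0.602186
  p_D = 3.07·e^(−3.07·0.60) = 3.07·e^(−1.8420) = 0.486595
Prior × likelihood for each component:
  P(Z=A)·p_A = 0.23 × 0.326443 = 0.0750818
  P(Z=B)·p_B = 0.33 × 0.529733 = 0.174812
  P(Z=C)·p_C = 0.29 × 0.602186 = 0.174634
  P(Z=D)·p_D = 0.15 × 0.486595 = 0.0729893
Sum: 0.0750818 + 0.174812 + 0.174634 + 0.0729893 = 0.497517
So the posterior for Group C is 0.174634 / 0.497517 ≈ 0.351.

0.351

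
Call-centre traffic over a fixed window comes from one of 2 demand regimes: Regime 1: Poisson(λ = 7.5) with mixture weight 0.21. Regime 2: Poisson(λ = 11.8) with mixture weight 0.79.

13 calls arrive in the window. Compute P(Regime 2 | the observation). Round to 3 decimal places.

By Bayes' theorem, P(k | x) = w_k f_k(x) / Σ_j w_j f_j(x).
Component likelihoods at x = 13 calls:
  f_1 = e^(−7.5)·7.5^13/13! = 0.0211012
  f_2 = e^(−11.8)·11.8^13/13! = 0.103636
Prior × likelihood for each component:
  w_1·f_1 = 0.21 × 0.0211012 = 0.00443126
  w_2·f_2 = 0.79 × 0.103636 = 0.0818725
Normaliser: 0.00443126 + 0.0818725 = 0.0863037
Responsibility of Regime 2: 0.0818725 / 0.0863037 ≈ 0.949

0.949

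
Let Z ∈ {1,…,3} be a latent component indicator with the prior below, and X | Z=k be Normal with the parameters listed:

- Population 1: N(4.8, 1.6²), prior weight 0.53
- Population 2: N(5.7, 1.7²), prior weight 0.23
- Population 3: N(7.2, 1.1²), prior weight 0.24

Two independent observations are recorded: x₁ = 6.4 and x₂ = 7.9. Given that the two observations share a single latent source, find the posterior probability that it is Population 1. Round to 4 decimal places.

Posterior ∝ prior × likelihood, so P(k | x) ∝ π_k f_k(x); normalise over all components.
Since both observations come from the same component, the likelihood for component k is f_k(x₁)·f_k(x₂).
  p_1 = [(1/(1.6·√(2π)))·exp(−(6.4−4.8)²/(2·1.6²)) = 0.249339·exp(-0.50000) = 0.151232] × [0.0381628] = 0.00577142
  p_2 = [(1/(1.7·√(2π)))·exp(−(6.4−5.7)²/(2·1.7²)) = 0.234672·exp(-0.08478) = 0.215598] × [0.101577] = 0.0218998
  p_3 = [(1/(1.1·√(2π)))·exp(−(6.4−7.2)²/(2·1.1²)) = 0.362675·exp(-0.26446) = 0.278396] × [0.296198] = 0.0824602
Weight by the priors:
  π_1·p_1 = 0.53 × 0.00577142 = 0.00305885
  π_2·p_2 = 0.23 × 0.0218998 = 0.00503695
  π_3·p_3 = 0.24 × 0.0824602 = 0.0197904
Denominator: 0.00305885 + 0.00503695 + 0.0197904 = 0.0278862
So the posterior for Population 1 is 0.00305885 / 0.0278862 ≈ 0.1097.

0.1097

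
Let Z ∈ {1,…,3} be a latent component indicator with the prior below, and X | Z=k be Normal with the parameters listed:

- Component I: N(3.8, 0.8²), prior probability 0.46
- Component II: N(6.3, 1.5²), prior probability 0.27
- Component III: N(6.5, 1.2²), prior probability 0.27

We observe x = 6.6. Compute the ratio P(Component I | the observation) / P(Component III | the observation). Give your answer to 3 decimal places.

The posterior odds equal the prior odds times the likelihood ratio: (π_i/π_j)·(f_i(x)/f_j(x)).
Component likelihoods at x = 6.6:
  L_I = (1/(0.8·√(2π)))·exp(−(6.6−3.8)²/(2·0.8²)) = 0.498678·exp(-6.12500) = 0.00109085
  L_II = (1/(1.5·√(2π)))·exp(−(6.6−6.3)²/(2·1.5²)) = 0.265962·exp(-0.02000) = 0.260695
  L_III = (1/(1.2·√(2π)))·exp(−(6.6−6.5)²/(2·1.2²)) = 0.332452·exp(-0.00347) = 0.3313
Odds = (0.46/0.27) × (0.00109085/0.3313) = 1.7037 × 0.00329265 ≈ 0.006

0.006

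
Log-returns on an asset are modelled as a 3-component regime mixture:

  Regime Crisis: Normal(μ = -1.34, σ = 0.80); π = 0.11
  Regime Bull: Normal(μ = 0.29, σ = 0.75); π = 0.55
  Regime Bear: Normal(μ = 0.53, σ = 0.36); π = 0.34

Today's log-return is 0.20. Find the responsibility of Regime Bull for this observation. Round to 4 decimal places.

0.5314

Posterior ∝ prior × likelihood, so P(k | x) ∝ π_k f_k(x); normalise over all components.
Normal densities:
  f_Crisis = (1/(0.80·√(2π)))·exp(−(0.20−-1.34)²/(2·0.80²)) = 0.498678·exp(-1.85281) = 0.0781905
  f_Bull = (1/(0.75·√(2π)))·exp(−(0.20−0.29)²/(2·0.75²)) = 0.531923·exp(-0.00720) = 0.528107
  f_Bear = (1/(0.36·√(2π)))·exp(−(0.20−0.53)²/(2·0.36²)) = 1.108173·exp(-0.42014) = 0.72802
Weight by the priors:
  π_Crisis·f_Crisis = 0.11 × 0.0781905 = 0.00860095
  π_Bull·f_Bull = 0.55 × 0.528107 = 0.290459
  π_Bear·f_Bear = 0.34 × 0.72802 = 0.247527
Evidence: 0.00860095 + 0.290459 + 0.247527 = 0.546587
Responsibility of Regime Bull: 0.290459 / 0.546587 ≈ 0.5314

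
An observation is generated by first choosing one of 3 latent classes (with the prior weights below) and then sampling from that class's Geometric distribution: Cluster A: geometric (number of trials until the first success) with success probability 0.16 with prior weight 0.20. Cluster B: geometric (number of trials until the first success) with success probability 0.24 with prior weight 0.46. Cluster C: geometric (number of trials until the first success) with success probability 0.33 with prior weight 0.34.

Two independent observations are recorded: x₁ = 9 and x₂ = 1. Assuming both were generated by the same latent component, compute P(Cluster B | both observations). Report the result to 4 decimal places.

The responsibility of component k is π_k f_k(x) divided by Σ_j π_j f_j(x).
Since both observations come from the same component, the likelihood for component k is f_k(x₁)·f_k(x₂).
  p_A = [0.16·(1−0.16)^8 = 0.16·0.247876 = 0.0396601] × [0.16] = 0.00634562
  p_B = [0.24·(1−0.24)^8 = 0.24·0.111303 = 0.0267128] × [0.24] = 0.00641108
  p_C = [0.33·(1−0.33)^8 = 0.33·0.0406068 = 0.0134002] × [0.33] = 0.00442208
Unnormalised posteriors:
  π_A·p_A = 0.20 × 0.00634562 = 0.00126912
  π_B·p_B = 0.46 × 0.00641108 = 0.0029491
  π_C·p_C = 0.34 × 0.00442208 = 0.00150351
Normaliser: 0.00126912 + 0.0029491 + 0.00150351 = 0.00572173
P(Cluster B | x) ≈ 0.5154

0.5154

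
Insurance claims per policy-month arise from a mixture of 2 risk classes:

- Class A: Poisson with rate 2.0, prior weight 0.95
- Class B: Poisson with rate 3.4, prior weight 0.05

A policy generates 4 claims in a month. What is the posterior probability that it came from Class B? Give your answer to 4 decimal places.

The responsibility of component k is π_k f_k(x) divided by Σ_j π_j f_j(x).
Evaluate each component's likelihood at the observed value:
  L_A = 0.0902235
  L_B = 0.185825
Weight by the priors:
  π_A·L_A = 0.95 × 0.0902235 = 0.0857123
  π_B·L_B = 0.05 × 0.185825 = 0.00929123
Normaliser: 0.0857123 + 0.00929123 = 0.0950036
Responsibility of Class B: 0.00929123 / 0.0950036 ≈ 0.0978

0.0978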